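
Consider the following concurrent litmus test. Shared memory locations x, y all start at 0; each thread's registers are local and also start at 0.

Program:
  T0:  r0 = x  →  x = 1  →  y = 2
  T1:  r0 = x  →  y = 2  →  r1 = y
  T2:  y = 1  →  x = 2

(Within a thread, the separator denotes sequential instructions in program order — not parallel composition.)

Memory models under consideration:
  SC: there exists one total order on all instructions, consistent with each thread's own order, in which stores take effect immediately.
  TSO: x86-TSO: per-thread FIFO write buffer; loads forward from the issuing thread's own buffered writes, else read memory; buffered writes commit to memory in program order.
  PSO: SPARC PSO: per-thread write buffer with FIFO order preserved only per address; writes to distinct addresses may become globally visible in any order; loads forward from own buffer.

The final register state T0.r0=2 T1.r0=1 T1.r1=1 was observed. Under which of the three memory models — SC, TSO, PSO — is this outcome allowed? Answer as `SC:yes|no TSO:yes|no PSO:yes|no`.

outcome vector order: (T0.r0,T1.r0,T1.r1)
SC (9): 001 002 011 012 022 201 202 212 222
TSO (9): 001 002 011 012 022 201 202 212 222
PSO (12): 001 002 011 012 021 022 201 202 211 212 221 222
target 211 ∈ {PSO}

SC:no TSO:no PSO:yes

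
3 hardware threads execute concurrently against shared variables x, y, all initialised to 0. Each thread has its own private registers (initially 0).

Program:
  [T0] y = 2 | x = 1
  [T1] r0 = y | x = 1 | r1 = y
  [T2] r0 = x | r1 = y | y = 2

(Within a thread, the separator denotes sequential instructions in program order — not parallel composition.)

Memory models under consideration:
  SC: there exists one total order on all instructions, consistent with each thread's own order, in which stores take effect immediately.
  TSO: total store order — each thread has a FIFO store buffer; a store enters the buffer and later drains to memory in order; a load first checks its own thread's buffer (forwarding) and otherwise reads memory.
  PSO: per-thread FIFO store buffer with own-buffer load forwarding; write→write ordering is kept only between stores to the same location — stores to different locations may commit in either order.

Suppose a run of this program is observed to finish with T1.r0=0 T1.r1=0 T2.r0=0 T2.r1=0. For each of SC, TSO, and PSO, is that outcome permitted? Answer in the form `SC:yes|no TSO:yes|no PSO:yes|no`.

outcome vector order: (T1.r0,T1.r1,T2.r0,T2.r1)
SC: 11 outcomes — {<0 0 0 0>; <0 0 0 2>; <0 0 1 0>; <0 0 1 2>; <0 2 0 0>; <0 2 0 2>; <0 2 1 0>; <0 2 1 2>; <2 2 0 0>; <2 2 0 2>; <2 2 1 2>}
TSO: 11 outcomes — {<0 0 0 0>; <0 0 0 2>; <0 0 1 0>; <0 0 1 2>; <0 2 0 0>; <0 2 0 2>; <0 2 1 0>; <0 2 1 2>; <2 2 0 0>; <2 2 0 2>; <2 2 1 2>}
PSO: 12 outcomes — {<0 0 0 0>; <0 0 0 2>; <0 0 1 0>; <0 0 1 2>; <0 2 0 0>; <0 2 0 2>; <0 2 1 0>; <0 2 1 2>; <2 2 0 0>; <2 2 0 2>; <2 2 1 0>; <2 2 1 2>}
target <0 0 0 0> ∈ {SC,TSO,PSO}

SC:yes TSO:yes PSO:yes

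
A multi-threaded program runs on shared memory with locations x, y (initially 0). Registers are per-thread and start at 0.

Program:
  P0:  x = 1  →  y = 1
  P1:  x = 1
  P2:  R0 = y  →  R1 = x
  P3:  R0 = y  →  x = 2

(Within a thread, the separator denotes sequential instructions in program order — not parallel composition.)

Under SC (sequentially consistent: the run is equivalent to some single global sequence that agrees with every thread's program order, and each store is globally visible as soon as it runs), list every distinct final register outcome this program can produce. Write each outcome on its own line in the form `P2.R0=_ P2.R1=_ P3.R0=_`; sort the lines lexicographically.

outcome vector order: (P2.R0,P2.R1,P3.R0)
|SC outcomes| = 10

P2.R0=0 P2.R1=0 P3.R0=0
P2.R0=0 P2.R1=0 P3.R0=1
P2.R0=0 P2.R1=1 P3.R0=0
P2.R0=0 P2.R1=1 P3.R0=1
P2.R0=0 P2.R1=2 P3.R0=0
P2.R0=0 P2.R1=2 P3.R0=1
P2.R0=1 P2.R1=1 P3.R0=0
P2.R0=1 P2.R1=1 P3.R0=1
P2.R0=1 P2.R1=2 P3.R0=0
P2.R0=1 P2.R1=2 P3.R0=1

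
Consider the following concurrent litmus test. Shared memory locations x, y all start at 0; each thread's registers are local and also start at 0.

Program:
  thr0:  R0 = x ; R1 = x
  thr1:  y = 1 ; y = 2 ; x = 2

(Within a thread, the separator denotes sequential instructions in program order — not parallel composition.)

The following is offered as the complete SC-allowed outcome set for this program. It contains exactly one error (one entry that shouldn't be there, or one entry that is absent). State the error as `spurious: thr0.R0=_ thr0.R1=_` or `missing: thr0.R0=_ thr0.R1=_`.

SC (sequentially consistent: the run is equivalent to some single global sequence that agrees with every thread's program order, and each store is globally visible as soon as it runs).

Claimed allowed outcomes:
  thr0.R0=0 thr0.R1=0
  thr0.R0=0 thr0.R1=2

missing: thr0.R0=2 thr0.R1=2

outcome vector order: (thr0.R0,thr0.R1)
SC: 3 outcomes — {0/0 0/2 2/2}
SC∖claimed = {2/2}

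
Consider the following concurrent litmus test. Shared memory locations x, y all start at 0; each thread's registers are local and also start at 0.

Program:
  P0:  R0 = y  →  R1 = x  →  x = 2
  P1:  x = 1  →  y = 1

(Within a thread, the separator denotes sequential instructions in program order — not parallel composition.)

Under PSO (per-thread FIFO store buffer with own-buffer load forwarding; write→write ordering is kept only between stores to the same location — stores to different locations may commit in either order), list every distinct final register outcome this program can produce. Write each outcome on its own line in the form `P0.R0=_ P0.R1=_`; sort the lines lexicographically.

P0.R0=0 P0.R1=0
P0.R0=0 P0.R1=1
P0.R0=1 P0.R1=0
P0.R0=1 P0.R1=1

outcome vector order: (P0.R0,P0.R1)
|PSO outcomes| = 4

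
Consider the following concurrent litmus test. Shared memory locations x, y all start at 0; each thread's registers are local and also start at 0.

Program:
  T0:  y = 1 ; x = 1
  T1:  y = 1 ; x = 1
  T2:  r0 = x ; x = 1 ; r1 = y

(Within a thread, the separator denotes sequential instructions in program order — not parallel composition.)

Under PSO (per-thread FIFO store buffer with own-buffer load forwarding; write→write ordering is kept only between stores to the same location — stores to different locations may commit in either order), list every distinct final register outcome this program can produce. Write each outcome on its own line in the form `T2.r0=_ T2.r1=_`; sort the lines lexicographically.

T2.r0=0 T2.r1=0
T2.r0=0 T2.r1=1
T2.r0=1 T2.r1=0
T2.r0=1 T2.r1=1

outcome vector order: (T2.r0,T2.r1)
|PSO outcomes| = 4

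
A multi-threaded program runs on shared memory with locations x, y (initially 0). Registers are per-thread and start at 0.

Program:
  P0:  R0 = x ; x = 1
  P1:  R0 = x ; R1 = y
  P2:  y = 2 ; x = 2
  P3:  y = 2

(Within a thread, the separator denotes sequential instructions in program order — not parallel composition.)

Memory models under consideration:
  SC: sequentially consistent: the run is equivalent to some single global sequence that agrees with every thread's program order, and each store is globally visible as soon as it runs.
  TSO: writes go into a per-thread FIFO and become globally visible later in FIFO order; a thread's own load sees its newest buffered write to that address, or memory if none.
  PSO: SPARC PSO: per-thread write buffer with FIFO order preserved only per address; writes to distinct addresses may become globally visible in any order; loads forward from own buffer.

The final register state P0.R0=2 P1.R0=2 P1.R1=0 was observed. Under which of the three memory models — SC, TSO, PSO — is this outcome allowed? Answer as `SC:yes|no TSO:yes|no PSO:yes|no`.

SC:no TSO:no PSO:yes

outcome vector order: (P0.R0,P1.R0,P1.R1)
SC: 9 outcomes — {<0 0 0> <0 0 2> <0 1 0> <0 1 2> <0 2 2> <2 0 0> <2 0 2> <2 1 2> <2 2 2>}
TSO: 9 outcomes — {<0 0 0> <0 0 2> <0 1 0> <0 1 2> <0 2 2> <2 0 0> <2 0 2> <2 1 2> <2 2 2>}
PSO: 12 outcomes — {<0 0 0> <0 0 2> <0 1 0> <0 1 2> <0 2 0> <0 2 2> <2 0 0> <2 0 2> <2 1 0> <2 1 2> <2 2 0> <2 2 2>}
target <2 2 0> ∈ {PSO}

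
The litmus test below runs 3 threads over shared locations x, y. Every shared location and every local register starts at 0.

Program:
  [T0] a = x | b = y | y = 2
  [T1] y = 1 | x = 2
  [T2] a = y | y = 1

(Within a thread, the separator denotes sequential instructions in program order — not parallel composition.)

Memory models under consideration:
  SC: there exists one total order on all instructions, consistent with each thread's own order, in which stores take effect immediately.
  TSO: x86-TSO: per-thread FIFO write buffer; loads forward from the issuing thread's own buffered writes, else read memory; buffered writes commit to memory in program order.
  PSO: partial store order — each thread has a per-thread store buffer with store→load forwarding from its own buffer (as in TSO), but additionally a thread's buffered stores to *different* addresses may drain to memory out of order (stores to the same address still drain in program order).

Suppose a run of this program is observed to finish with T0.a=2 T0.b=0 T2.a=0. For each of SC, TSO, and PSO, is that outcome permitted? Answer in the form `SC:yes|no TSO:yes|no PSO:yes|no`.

outcome vector order: (T0.a,T0.b,T2.a)
SC: 9 outcomes — {<0 0 0>, <0 0 1>, <0 0 2>, <0 1 0>, <0 1 1>, <0 1 2>, <2 1 0>, <2 1 1>, <2 1 2>}
TSO: 9 outcomes — {<0 0 0>, <0 0 1>, <0 0 2>, <0 1 0>, <0 1 1>, <0 1 2>, <2 1 0>, <2 1 1>, <2 1 2>}
PSO: 12 outcomes — {<0 0 0>, <0 0 1>, <0 0 2>, <0 1 0>, <0 1 1>, <0 1 2>, <2 0 0>, <2 0 1>, <2 0 2>, <2 1 0>, <2 1 1>, <2 1 2>}
target <2 0 0> ∈ {PSO}

SC:no TSO:no PSO:yes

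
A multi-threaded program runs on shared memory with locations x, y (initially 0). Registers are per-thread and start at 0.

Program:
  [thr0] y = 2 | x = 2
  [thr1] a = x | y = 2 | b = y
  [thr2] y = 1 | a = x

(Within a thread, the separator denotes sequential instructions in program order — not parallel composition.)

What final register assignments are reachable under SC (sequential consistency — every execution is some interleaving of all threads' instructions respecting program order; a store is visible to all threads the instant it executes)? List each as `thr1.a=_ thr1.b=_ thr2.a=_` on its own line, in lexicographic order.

outcome vector order: (thr1.a,thr1.b,thr2.a)
|SC outcomes| = 7

thr1.a=0 thr1.b=1 thr2.a=0
thr1.a=0 thr1.b=1 thr2.a=2
thr1.a=0 thr1.b=2 thr2.a=0
thr1.a=0 thr1.b=2 thr2.a=2
thr1.a=2 thr1.b=1 thr2.a=2
thr1.a=2 thr1.b=2 thr2.a=0
thr1.a=2 thr1.b=2 thr2.a=2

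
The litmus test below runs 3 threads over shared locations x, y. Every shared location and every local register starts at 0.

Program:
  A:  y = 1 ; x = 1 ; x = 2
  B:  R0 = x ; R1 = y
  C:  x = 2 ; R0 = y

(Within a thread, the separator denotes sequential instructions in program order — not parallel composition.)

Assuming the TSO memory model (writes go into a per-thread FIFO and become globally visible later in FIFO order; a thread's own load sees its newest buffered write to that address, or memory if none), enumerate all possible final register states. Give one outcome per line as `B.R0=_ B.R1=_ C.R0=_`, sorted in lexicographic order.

outcome vector order: (B.R0,B.R1,C.R0)
|TSO outcomes| = 10

B.R0=0 B.R1=0 C.R0=0
B.R0=0 B.R1=0 C.R0=1
B.R0=0 B.R1=1 C.R0=0
B.R0=0 B.R1=1 C.R0=1
B.R0=1 B.R1=1 C.R0=0
B.R0=1 B.R1=1 C.R0=1
B.R0=2 B.R1=0 C.R0=0
B.R0=2 B.R1=0 C.R0=1
B.R0=2 B.R1=1 C.R0=0
B.R0=2 B.R1=1 C.R0=1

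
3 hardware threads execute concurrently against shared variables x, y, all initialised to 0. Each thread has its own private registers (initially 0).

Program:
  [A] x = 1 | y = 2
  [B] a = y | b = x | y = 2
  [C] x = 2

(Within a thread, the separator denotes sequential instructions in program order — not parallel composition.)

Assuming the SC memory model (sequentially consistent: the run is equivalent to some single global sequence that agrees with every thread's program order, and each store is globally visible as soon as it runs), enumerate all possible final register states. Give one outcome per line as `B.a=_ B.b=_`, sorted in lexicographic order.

outcome vector order: (B.a,B.b)
|SC outcomes| = 5

B.a=0 B.b=0
B.a=0 B.b=1
B.a=0 B.b=2
B.a=2 B.b=1
B.a=2 B.b=2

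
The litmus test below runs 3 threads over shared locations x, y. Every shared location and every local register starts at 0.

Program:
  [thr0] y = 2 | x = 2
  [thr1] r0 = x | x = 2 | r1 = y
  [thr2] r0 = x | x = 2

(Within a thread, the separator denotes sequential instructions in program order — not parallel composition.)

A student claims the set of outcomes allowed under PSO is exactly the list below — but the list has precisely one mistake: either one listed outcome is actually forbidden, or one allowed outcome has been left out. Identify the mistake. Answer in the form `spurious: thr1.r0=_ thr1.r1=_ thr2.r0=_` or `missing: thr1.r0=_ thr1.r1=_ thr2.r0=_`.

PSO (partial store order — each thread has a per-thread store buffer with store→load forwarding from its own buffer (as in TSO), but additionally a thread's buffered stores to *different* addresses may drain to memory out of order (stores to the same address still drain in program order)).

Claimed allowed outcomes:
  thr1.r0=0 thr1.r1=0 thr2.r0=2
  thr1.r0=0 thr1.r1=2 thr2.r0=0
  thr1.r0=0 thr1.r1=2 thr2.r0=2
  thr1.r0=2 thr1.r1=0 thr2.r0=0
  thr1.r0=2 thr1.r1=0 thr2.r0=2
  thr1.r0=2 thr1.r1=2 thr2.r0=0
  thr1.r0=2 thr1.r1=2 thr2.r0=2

outcome vector order: (thr1.r0,thr1.r1,thr2.r0)
under PSO → <0 0 0> <0 0 2> <0 2 0> <0 2 2> <2 0 0> <2 0 2> <2 2 0> <2 2 2>
PSO∖claimed = {<0 0 0>}

missing: thr1.r0=0 thr1.r1=0 thr2.r0=0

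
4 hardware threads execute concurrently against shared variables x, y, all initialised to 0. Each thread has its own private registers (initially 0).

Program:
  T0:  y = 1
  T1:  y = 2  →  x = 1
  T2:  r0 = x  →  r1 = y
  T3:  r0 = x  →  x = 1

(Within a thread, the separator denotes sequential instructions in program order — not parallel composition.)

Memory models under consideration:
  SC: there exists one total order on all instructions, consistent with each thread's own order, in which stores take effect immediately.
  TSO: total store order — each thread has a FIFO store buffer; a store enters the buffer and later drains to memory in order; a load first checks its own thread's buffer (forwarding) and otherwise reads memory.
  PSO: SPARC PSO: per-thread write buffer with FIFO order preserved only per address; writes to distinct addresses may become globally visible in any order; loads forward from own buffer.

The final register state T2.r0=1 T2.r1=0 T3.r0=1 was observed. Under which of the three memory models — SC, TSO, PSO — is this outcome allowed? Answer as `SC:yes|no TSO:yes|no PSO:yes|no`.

outcome vector order: (T2.r0,T2.r1,T3.r0)
[SC] allowed = {0/0/0, 0/0/1, 0/1/0, 0/1/1, 0/2/0, 0/2/1, 1/0/0, 1/1/0, 1/1/1, 1/2/0, 1/2/1}
[TSO] allowed = {0/0/0, 0/0/1, 0/1/0, 0/1/1, 0/2/0, 0/2/1, 1/0/0, 1/1/0, 1/1/1, 1/2/0, 1/2/1}
[PSO] allowed = {0/0/0, 0/0/1, 0/1/0, 0/1/1, 0/2/0, 0/2/1, 1/0/0, 1/0/1, 1/1/0, 1/1/1, 1/2/0, 1/2/1}
target 1/0/1 ∈ {PSO}

SC:no TSO:no PSO:yes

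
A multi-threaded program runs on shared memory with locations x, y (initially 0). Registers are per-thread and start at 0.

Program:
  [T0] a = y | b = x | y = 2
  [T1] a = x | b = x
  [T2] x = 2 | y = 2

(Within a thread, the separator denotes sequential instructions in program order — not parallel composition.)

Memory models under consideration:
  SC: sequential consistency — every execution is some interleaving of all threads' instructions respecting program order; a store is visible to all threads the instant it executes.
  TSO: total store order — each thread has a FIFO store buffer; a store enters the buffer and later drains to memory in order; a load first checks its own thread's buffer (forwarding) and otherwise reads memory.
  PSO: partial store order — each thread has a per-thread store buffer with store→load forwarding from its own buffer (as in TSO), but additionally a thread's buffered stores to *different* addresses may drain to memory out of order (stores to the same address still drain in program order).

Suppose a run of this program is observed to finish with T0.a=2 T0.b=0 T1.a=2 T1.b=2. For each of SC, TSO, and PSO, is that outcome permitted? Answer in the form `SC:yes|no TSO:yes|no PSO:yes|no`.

outcome vector order: (T0.a,T0.b,T1.a,T1.b)
under SC → 0000; 0002; 0022; 0200; 0202; 0222; 2200; 2202; 2222
under TSO → 0000; 0002; 0022; 0200; 0202; 0222; 2200; 2202; 2222
under PSO → 0000; 0002; 0022; 0200; 0202; 0222; 2000; 2002; 2022; 2200; 2202; 2222
target 2022 ∈ {PSO}

SC:no TSO:no PSO:yes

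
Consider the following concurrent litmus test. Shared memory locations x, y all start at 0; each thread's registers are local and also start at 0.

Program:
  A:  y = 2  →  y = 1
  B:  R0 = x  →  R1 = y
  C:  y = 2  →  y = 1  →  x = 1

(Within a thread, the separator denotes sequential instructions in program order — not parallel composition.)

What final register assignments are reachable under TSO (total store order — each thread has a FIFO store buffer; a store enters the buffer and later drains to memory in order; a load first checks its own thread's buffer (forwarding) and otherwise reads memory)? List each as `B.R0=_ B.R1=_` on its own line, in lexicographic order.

B.R0=0 B.R1=0
B.R0=0 B.R1=1
B.R0=0 B.R1=2
B.R0=1 B.R1=1
B.R0=1 B.R1=2

outcome vector order: (B.R0,B.R1)
|TSO outcomes| = 5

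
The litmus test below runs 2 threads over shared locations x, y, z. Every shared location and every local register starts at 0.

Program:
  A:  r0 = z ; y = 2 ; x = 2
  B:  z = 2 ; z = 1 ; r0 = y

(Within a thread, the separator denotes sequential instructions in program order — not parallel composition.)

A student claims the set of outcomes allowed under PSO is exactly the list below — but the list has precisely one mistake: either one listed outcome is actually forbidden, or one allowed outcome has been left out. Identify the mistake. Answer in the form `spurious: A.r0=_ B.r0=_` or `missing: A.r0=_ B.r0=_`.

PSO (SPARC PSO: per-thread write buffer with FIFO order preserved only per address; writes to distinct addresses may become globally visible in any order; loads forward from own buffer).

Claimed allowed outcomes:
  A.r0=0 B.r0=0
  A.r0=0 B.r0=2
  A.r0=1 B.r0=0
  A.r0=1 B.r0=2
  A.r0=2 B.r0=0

outcome vector order: (A.r0,B.r0)
PSO: 6 outcomes — {00 02 10 12 20 22}
PSO∖claimed = {22}

missing: A.r0=2 B.r0=2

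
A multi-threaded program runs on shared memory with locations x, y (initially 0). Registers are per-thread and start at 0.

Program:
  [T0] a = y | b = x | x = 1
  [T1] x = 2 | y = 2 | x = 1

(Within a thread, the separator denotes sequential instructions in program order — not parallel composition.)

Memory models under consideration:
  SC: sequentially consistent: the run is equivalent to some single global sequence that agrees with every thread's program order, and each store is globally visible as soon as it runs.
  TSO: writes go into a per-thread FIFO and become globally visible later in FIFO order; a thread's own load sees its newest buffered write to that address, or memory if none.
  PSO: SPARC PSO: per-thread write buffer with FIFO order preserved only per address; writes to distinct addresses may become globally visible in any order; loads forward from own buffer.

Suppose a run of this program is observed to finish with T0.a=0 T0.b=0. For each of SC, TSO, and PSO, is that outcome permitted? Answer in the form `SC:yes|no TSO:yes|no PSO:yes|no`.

outcome vector order: (T0.a,T0.b)
SC: 5 outcomes — {0/0, 0/1, 0/2, 2/1, 2/2}
TSO: 5 outcomes — {0/0, 0/1, 0/2, 2/1, 2/2}
PSO: 6 outcomes — {0/0, 0/1, 0/2, 2/0, 2/1, 2/2}
target 0/0 ∈ {SC,TSO,PSO}

SC:yes TSO:yes PSO:yes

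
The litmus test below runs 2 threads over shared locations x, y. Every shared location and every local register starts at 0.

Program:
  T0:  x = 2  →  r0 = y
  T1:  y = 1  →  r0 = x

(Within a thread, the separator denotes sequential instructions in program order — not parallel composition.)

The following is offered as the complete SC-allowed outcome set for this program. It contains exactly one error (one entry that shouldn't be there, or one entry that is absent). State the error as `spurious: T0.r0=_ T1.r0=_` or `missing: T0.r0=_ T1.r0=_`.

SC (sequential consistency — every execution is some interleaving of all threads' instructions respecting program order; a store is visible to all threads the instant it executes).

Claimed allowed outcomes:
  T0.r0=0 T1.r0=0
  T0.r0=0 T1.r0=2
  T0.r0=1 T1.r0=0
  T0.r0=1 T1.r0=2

spurious: T0.r0=0 T1.r0=0

outcome vector order: (T0.r0,T1.r0)
SC (3): 0/2, 1/0, 1/2
claimed∖SC = {0/0}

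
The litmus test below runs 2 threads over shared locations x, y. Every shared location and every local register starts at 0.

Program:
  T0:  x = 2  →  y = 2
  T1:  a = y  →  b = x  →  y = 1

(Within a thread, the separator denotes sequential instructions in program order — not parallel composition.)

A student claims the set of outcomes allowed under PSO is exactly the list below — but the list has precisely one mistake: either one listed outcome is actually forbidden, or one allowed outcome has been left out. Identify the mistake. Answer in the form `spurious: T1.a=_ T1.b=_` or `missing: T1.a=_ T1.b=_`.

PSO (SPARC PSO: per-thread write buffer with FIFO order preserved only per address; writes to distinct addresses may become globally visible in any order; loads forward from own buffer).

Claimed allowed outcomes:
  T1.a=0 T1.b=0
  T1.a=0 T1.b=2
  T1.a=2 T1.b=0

outcome vector order: (T1.a,T1.b)
under PSO → <0 0>; <0 2>; <2 0>; <2 2>
PSO∖claimed = {<2 2>}

missing: T1.a=2 T1.b=2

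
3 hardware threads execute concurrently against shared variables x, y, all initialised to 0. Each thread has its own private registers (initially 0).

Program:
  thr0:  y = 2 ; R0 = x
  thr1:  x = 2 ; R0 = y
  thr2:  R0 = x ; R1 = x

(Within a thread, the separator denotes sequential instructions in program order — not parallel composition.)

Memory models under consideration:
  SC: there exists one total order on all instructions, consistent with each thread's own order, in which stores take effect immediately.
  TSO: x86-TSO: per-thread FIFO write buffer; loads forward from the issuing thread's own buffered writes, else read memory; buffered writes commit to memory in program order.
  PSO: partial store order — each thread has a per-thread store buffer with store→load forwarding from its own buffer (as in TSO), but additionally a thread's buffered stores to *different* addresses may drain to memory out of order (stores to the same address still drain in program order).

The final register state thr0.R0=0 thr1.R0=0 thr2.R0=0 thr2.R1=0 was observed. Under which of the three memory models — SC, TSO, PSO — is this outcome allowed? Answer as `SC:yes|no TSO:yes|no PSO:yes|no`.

outcome vector order: (thr0.R0,thr1.R0,thr2.R0,thr2.R1)
[SC] allowed = {<0 2 0 0> <0 2 0 2> <0 2 2 2> <2 0 0 0> <2 0 0 2> <2 0 2 2> <2 2 0 0> <2 2 0 2> <2 2 2 2>}
[TSO] allowed = {<0 0 0 0> <0 0 0 2> <0 0 2 2> <0 2 0 0> <0 2 0 2> <0 2 2 2> <2 0 0 0> <2 0 0 2> <2 0 2 2> <2 2 0 0> <2 2 0 2> <2 2 2 2>}
[PSO] allowed = {<0 0 0 0> <0 0 0 2> <0 0 2 2> <0 2 0 0> <0 2 0 2> <0 2 2 2> <2 0 0 0> <2 0 0 2> <2 0 2 2> <2 2 0 0> <2 2 0 2> <2 2 2 2>}
target <0 0 0 0> ∈ {TSO,PSO}

SC:no TSO:yes PSO:yes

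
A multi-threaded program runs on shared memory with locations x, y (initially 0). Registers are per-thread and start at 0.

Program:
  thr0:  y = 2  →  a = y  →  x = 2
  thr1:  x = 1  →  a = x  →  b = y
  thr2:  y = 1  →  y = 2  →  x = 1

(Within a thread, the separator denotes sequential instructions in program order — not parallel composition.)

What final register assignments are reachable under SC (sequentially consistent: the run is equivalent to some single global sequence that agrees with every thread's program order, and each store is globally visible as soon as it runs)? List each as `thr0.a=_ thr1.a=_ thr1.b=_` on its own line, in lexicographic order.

thr0.a=1 thr1.a=1 thr1.b=0
thr0.a=1 thr1.a=1 thr1.b=1
thr0.a=1 thr1.a=1 thr1.b=2
thr0.a=1 thr1.a=2 thr1.b=1
thr0.a=1 thr1.a=2 thr1.b=2
thr0.a=2 thr1.a=1 thr1.b=0
thr0.a=2 thr1.a=1 thr1.b=1
thr0.a=2 thr1.a=1 thr1.b=2
thr0.a=2 thr1.a=2 thr1.b=1
thr0.a=2 thr1.a=2 thr1.b=2

outcome vector order: (thr0.a,thr1.a,thr1.b)
|SC outcomes| = 10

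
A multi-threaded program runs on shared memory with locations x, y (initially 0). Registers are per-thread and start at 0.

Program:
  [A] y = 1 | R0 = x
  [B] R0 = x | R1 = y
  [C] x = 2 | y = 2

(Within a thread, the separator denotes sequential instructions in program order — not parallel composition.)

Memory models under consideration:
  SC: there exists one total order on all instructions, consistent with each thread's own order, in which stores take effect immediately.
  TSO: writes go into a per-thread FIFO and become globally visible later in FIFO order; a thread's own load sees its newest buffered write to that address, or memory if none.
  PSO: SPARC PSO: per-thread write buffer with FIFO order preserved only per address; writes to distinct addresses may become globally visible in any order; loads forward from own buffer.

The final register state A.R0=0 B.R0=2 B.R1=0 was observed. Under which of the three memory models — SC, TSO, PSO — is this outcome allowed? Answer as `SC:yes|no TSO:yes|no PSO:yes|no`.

SC:no TSO:yes PSO:yes

outcome vector order: (A.R0,B.R0,B.R1)
SC: 11 outcomes — {0/0/0, 0/0/1, 0/0/2, 0/2/1, 0/2/2, 2/0/0, 2/0/1, 2/0/2, 2/2/0, 2/2/1, 2/2/2}
TSO: 12 outcomes — {0/0/0, 0/0/1, 0/0/2, 0/2/0, 0/2/1, 0/2/2, 2/0/0, 2/0/1, 2/0/2, 2/2/0, 2/2/1, 2/2/2}
PSO: 12 outcomes — {0/0/0, 0/0/1, 0/0/2, 0/2/0, 0/2/1, 0/2/2, 2/0/0, 2/0/1, 2/0/2, 2/2/0, 2/2/1, 2/2/2}
target 0/2/0 ∈ {TSO,PSO}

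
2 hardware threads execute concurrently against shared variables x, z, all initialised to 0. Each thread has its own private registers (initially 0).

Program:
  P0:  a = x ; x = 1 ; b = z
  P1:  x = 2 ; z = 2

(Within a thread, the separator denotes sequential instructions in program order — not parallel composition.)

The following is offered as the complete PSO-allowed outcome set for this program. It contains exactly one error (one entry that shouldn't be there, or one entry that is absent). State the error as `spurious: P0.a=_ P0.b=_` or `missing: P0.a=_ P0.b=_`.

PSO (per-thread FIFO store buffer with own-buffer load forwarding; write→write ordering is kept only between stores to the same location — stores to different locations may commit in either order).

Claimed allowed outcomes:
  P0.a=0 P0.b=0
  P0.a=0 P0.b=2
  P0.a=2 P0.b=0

missing: P0.a=2 P0.b=2

outcome vector order: (P0.a,P0.b)
under PSO → 0/0, 0/2, 2/0, 2/2
PSO∖claimed = {2/2}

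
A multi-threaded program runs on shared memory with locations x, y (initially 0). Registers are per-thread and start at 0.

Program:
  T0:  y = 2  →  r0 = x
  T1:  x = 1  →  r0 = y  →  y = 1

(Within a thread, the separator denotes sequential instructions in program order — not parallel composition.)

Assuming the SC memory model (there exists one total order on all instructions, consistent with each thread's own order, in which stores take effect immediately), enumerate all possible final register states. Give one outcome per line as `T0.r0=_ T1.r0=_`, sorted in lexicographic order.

outcome vector order: (T0.r0,T1.r0)
|SC outcomes| = 3

T0.r0=0 T1.r0=2
T0.r0=1 T1.r0=0
T0.r0=1 T1.r0=2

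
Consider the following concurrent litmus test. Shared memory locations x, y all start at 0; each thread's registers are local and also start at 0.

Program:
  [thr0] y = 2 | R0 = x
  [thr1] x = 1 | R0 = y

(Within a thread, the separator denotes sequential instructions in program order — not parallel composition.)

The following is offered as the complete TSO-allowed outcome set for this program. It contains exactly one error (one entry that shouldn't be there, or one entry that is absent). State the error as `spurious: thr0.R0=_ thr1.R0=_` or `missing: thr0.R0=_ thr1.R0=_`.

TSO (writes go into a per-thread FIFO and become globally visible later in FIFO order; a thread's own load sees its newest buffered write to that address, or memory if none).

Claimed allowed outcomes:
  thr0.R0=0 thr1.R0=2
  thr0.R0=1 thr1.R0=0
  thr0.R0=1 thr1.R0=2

outcome vector order: (thr0.R0,thr1.R0)
[TSO] allowed = {(0,0); (0,2); (1,0); (1,2)}
TSO∖claimed = {(0,0)}

missing: thr0.R0=0 thr1.R0=0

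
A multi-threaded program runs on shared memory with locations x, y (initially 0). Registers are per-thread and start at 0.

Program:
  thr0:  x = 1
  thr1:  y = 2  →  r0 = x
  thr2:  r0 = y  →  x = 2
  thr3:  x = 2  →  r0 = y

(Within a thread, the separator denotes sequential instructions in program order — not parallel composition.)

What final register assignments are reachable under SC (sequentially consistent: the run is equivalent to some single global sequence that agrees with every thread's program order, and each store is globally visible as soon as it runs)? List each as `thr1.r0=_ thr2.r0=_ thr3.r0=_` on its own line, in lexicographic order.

outcome vector order: (thr1.r0,thr2.r0,thr3.r0)
|SC outcomes| = 10

thr1.r0=0 thr2.r0=0 thr3.r0=2
thr1.r0=0 thr2.r0=2 thr3.r0=2
thr1.r0=1 thr2.r0=0 thr3.r0=0
thr1.r0=1 thr2.r0=0 thr3.r0=2
thr1.r0=1 thr2.r0=2 thr3.r0=0
thr1.r0=1 thr2.r0=2 thr3.r0=2
thr1.r0=2 thr2.r0=0 thr3.r0=0
thr1.r0=2 thr2.r0=0 thr3.r0=2
thr1.r0=2 thr2.r0=2 thr3.r0=0
thr1.r0=2 thr2.r0=2 thr3.r0=2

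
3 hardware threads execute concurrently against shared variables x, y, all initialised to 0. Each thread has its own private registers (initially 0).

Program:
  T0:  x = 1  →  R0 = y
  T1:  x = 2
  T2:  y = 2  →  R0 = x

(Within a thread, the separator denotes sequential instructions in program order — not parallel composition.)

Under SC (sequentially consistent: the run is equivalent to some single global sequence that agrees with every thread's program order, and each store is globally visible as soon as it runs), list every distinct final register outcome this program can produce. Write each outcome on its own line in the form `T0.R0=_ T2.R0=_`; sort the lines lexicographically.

outcome vector order: (T0.R0,T2.R0)
|SC outcomes| = 5

T0.R0=0 T2.R0=1
T0.R0=0 T2.R0=2
T0.R0=2 T2.R0=0
T0.R0=2 T2.R0=1
T0.R0=2 T2.R0=2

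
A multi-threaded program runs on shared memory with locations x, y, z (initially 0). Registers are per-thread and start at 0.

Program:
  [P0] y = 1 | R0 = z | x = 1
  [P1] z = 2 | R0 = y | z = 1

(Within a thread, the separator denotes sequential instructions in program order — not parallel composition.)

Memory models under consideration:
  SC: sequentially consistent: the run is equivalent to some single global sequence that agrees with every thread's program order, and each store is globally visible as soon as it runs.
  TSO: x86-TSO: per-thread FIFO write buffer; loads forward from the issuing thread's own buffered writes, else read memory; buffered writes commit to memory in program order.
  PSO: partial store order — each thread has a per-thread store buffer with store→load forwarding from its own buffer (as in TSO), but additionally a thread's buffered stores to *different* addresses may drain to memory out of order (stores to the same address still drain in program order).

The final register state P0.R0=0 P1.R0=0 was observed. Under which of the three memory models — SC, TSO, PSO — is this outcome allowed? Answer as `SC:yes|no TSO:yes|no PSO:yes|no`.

SC:no TSO:yes PSO:yes

outcome vector order: (P0.R0,P1.R0)
[SC] allowed = {0/1; 1/0; 1/1; 2/0; 2/1}
[TSO] allowed = {0/0; 0/1; 1/0; 1/1; 2/0; 2/1}
[PSO] allowed = {0/0; 0/1; 1/0; 1/1; 2/0; 2/1}
target 0/0 ∈ {TSO,PSO}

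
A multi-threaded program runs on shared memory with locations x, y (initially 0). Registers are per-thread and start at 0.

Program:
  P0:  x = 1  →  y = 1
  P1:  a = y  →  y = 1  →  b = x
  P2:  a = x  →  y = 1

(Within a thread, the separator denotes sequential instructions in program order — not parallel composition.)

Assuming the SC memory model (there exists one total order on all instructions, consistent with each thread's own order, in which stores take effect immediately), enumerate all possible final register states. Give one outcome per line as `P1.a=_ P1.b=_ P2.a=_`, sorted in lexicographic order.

P1.a=0 P1.b=0 P2.a=0
P1.a=0 P1.b=0 P2.a=1
P1.a=0 P1.b=1 P2.a=0
P1.a=0 P1.b=1 P2.a=1
P1.a=1 P1.b=0 P2.a=0
P1.a=1 P1.b=1 P2.a=0
P1.a=1 P1.b=1 P2.a=1

outcome vector order: (P1.a,P1.b,P2.a)
|SC outcomes| = 7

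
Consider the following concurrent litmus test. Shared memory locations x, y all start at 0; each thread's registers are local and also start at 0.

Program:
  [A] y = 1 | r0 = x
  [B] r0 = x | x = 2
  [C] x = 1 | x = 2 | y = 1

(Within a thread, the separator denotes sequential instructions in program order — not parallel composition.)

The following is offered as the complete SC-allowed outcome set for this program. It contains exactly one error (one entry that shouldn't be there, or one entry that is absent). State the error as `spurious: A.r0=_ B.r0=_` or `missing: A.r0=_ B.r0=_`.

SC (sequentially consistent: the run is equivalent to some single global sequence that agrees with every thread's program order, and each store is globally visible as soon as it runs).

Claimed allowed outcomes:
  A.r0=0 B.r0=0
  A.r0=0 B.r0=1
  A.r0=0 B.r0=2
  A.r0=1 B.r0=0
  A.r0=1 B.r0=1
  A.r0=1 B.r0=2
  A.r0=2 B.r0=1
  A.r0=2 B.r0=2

missing: A.r0=2 B.r0=0

outcome vector order: (A.r0,B.r0)
SC: 9 outcomes — {0/0, 0/1, 0/2, 1/0, 1/1, 1/2, 2/0, 2/1, 2/2}
SC∖claimed = {2/0}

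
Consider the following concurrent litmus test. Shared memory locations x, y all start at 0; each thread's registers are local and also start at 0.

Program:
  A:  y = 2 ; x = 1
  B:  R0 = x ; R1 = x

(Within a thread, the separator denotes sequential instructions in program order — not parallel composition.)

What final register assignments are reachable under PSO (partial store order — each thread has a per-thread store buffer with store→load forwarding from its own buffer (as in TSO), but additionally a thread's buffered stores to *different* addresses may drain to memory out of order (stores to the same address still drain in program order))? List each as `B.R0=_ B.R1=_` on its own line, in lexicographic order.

B.R0=0 B.R1=0
B.R0=0 B.R1=1
B.R0=1 B.R1=1

outcome vector order: (B.R0,B.R1)
|PSO outcomes| = 3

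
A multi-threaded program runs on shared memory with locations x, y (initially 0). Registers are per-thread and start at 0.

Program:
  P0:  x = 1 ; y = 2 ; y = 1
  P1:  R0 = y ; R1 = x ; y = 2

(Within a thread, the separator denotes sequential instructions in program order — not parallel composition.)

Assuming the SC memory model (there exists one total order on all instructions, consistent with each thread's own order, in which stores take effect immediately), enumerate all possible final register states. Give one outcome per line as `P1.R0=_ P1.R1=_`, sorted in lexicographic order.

P1.R0=0 P1.R1=0
P1.R0=0 P1.R1=1
P1.R0=1 P1.R1=1
P1.R0=2 P1.R1=1

outcome vector order: (P1.R0,P1.R1)
|SC outcomes| = 4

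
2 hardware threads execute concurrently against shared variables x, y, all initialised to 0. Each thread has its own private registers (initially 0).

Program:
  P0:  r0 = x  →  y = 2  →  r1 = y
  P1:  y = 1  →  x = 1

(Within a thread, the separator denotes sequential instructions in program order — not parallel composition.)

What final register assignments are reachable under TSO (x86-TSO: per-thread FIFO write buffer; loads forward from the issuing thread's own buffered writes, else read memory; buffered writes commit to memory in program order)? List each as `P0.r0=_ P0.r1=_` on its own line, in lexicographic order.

P0.r0=0 P0.r1=1
P0.r0=0 P0.r1=2
P0.r0=1 P0.r1=2

outcome vector order: (P0.r0,P0.r1)
|TSO outcomes| = 3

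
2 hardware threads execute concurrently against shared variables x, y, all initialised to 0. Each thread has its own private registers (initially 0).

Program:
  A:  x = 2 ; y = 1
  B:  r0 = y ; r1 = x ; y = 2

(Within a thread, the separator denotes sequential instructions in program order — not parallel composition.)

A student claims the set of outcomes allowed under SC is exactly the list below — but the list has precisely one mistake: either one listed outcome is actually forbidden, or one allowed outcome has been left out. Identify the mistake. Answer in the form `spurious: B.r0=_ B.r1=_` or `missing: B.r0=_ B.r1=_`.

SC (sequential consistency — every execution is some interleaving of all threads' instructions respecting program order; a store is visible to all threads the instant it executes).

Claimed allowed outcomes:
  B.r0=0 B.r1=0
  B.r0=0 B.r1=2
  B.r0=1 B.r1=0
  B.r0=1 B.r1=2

outcome vector order: (B.r0,B.r1)
SC: 3 outcomes — {<0 0> <0 2> <1 2>}
claimed∖SC = {<1 0>}

spurious: B.r0=1 B.r1=0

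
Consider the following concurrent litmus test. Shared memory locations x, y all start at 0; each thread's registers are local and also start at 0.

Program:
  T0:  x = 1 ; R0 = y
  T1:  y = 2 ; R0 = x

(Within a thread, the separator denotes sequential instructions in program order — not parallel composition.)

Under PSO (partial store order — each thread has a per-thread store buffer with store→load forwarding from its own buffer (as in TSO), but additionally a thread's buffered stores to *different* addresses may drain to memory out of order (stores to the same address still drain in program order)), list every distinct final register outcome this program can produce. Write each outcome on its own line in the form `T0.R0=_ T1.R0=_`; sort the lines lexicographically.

outcome vector order: (T0.R0,T1.R0)
|PSO outcomes| = 4

T0.R0=0 T1.R0=0
T0.R0=0 T1.R0=1
T0.R0=2 T1.R0=0
T0.R0=2 T1.R0=1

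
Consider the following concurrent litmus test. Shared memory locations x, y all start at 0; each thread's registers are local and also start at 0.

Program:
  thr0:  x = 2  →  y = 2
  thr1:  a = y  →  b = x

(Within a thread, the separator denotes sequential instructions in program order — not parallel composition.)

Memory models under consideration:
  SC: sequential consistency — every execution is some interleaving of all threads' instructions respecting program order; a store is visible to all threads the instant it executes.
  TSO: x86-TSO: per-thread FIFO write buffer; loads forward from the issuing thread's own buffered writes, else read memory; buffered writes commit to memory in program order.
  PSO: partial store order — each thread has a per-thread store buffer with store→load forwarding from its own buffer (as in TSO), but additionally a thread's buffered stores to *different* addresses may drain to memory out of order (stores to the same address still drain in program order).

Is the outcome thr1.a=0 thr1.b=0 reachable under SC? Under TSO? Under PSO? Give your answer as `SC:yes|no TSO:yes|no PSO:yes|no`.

SC:yes TSO:yes PSO:yes

outcome vector order: (thr1.a,thr1.b)
SC: 3 outcomes — {(0,0), (0,2), (2,2)}
TSO: 3 outcomes — {(0,0), (0,2), (2,2)}
PSO: 4 outcomes — {(0,0), (0,2), (2,0), (2,2)}
target (0,0) ∈ {SC,TSO,PSO}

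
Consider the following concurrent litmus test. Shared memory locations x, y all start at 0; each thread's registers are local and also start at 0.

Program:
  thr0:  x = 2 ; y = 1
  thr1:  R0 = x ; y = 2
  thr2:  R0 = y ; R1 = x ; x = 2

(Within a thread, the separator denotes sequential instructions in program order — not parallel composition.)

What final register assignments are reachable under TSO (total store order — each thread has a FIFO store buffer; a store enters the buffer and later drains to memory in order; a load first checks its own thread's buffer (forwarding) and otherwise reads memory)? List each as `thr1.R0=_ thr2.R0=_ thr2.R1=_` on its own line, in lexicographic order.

thr1.R0=0 thr2.R0=0 thr2.R1=0
thr1.R0=0 thr2.R0=0 thr2.R1=2
thr1.R0=0 thr2.R0=1 thr2.R1=2
thr1.R0=0 thr2.R0=2 thr2.R1=0
thr1.R0=0 thr2.R0=2 thr2.R1=2
thr1.R0=2 thr2.R0=0 thr2.R1=0
thr1.R0=2 thr2.R0=0 thr2.R1=2
thr1.R0=2 thr2.R0=1 thr2.R1=2
thr1.R0=2 thr2.R0=2 thr2.R1=2

outcome vector order: (thr1.R0,thr2.R0,thr2.R1)
|TSO outcomes| = 9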